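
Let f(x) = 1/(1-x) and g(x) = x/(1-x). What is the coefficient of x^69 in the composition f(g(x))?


First simplify the composition: f(g(x)) = 1/(1 - x/(1-x)) = (1-x)/((1-x) - x) = (1-x)/(1-2x).
Now extract the coefficient. Write (1-x)/(1-2x) = 1/(1-2x) - x/(1-2x).
The coefficient of x^n in 1/(1-2x) is 2^n, and in x/(1-2x) is 2^(n-1) (for n >= 1).
So the coefficient of x^69 is 2^69 - 2^68 = 590295810358705651712 - 295147905179352825856 = 295147905179352825856.

295147905179352825856


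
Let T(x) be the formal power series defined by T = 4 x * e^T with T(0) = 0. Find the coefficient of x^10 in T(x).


Apply the Lagrange inversion formula: if T = 4 x * phi(T) with phi(t) = e^t, then
[x^n] T = 4^n * (1/n) [t^(n-1)] phi(t)^n = 4^n * (1/n) [t^(n-1)] e^(n t) = 4^n * (1/n) * n^(n-1) / (n-1)! = 4^n * n^(n-1) / n!.
When c = 1 this is the Cayley count of rooted labeled trees on n vertices, divided by n!.
For n = 10: 4^10 * 10^9 / 10! = 1048576 * 1000000000/3628800 = 163840000000/567.

163840000000/567


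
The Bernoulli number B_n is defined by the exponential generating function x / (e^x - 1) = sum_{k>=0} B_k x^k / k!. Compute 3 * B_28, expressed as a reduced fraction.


Bernoulli numbers can also be computed recursively via B_0 = 1 and sum_{j=0}^{m} C(m+1, j) B_j = 0 for m >= 1. Odd-index Bernoulli numbers vanish for k >= 3.
Computing B_28 = -23749461029/870, so 3 * B_28 = 3 * -23749461029/870 = -23749461029/290.

-23749461029/290


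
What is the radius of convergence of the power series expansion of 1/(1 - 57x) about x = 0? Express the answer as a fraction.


Expanding 1/(1 - 57x) = sum_{k>=0} 57^k x^k, the series converges when |57x| < 1, i.e., |x| < 1/57.
So the radius of convergence is 1/57 = 1/57.

1/57


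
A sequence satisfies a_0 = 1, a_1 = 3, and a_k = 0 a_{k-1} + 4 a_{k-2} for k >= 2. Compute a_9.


The characteristic equation is t^2 - 0 t - 4 = 0, with roots r_1 = 2 and r_2 = -2 (so c_1 = r_1 + r_2, c_2 = -r_1 r_2 as required).
One can use the closed form a_n = A r_1^n + B r_2^n, but direct iteration is more reliable:
a_0 = 1, a_1 = 3, a_2 = 4, a_3 = 12, a_4 = 16, a_5 = 48, a_6 = 64, a_7 = 192, a_8 = 256, a_9 = 768.
So a_9 = 768.

768


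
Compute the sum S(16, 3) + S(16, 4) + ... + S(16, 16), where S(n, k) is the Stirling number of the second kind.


By definition, S(n, k) counts partitions of an n-set into exactly k nonempty blocks.
Computing row n = 16 for k = 3..16:
S(16, k): 7141686, 171798901, 1096190550, 2734926558, 3281882604, 2141764053, 820784250, 193754990, 28936908, 2757118, 165620, 6020, 120, 1
Sum = 10480109379.

10480109379


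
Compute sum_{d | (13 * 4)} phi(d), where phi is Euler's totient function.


First, 13 * 4 = 52. One classical identity is sum_{d | n} phi(d) = n (each k in [1, n] has a unique gcd with n, and among the k's with gcd(k, n) = n/d there are phi(d) of them). So the sum equals 52. We also verify directly:
Divisors of 52: 1, 2, 4, 13, 26, 52.
phi values: 1, 1, 2, 12, 12, 24.
Sum = 52.

52


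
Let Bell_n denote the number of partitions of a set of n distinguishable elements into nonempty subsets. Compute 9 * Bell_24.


Bell_24 can be computed from the Bell triangle or from Dobinski's identity Bell_n = (1/e) * sum_{k>=0} k^n / k!.
Computing Bell_24 = 445958869294805289.
Then 9 * 445958869294805289 = 4013629823653247601.

4013629823653247601


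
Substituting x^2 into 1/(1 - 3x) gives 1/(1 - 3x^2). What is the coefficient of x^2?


The coefficient of x^(2m) in 1/(1 - 3x^2) is 3^m.
With n = 2 = 2*1, the coefficient is 3^1 = 3.

3


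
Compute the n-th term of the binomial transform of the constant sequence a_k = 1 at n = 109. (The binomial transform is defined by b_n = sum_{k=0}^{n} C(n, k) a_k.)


With a_k = 1 for all k, b_n = sum_{k=0}^{n} C(n, k) = 2^n by the binomial theorem.
For n = 109: 2^109 = 649037107316853453566312041152512.

649037107316853453566312041152512


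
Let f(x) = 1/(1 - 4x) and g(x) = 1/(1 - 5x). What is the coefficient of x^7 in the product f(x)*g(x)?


The coefficient of x^n in f*g is the Cauchy product: sum_{k=0}^{n} a^k * b^(n-k).
With a=4, b=5, n=7:
sum_{k=0}^{7} 4^k * 5^(7-k)
= 325089

325089


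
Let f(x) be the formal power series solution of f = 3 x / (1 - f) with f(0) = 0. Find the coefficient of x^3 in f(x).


Apply Lagrange inversion: f = 3 x * phi(f) with phi(t) = 1/(1 - t), so
[x^n] f = 3^n * (1/n) [t^(n-1)] phi(t)^n = 3^n * (1/n) [t^(n-1)] (1 - t)^(-n) = 3^n * (1/n) C(2n - 2, n - 1) = 3^n * C_{n-1}.
For n = 3: C_2 = C(4, 2) / 3 = 6/3 = 2.
With the 3^3 = 27 factor, the coefficient is 27 * 2 = 54.

54


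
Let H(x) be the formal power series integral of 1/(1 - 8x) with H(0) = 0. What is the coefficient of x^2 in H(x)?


1/(1 - 8x) = sum_{k>=0} 8^k x^k. Integrating termwise with H(0) = 0:
H(x) = sum_{k>=0} 8^k x^(k+1) / (k+1) = sum_{m>=1} 8^(m-1) x^m / m.
For m = 2: 8^1/2 = 8/2 = 4.

4


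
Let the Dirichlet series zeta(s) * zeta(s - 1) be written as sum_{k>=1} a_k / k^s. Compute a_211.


Convolution gives a_k = sum_{d | k} d * 1 = sum_{d | k} d = sigma(k), the sum of positive divisors of k.
For k = 211, the divisors are 1, 211, so
sigma(211) = 1 + 211 = 212.

212


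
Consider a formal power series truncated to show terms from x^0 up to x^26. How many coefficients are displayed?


From x^0 to x^26 inclusive, the count is 26 - 0 + 1 = 27.

27


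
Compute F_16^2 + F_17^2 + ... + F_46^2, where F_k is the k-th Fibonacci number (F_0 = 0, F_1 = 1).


There is a standard identity sum_{k=0}^{N} F_k^2 = F_N * F_{N+1} (proved inductively from the telescoping relation F_k^2 = F_k F_{k+1} - F_{k-1} F_k). Then
sum_{k=16}^{46} F_k^2 = F_46 F_47 - F_15 F_16.
Computing: F_46 = 1836311903, F_47 = 2971215073, F_15 = 610, F_16 = 987.
Sum = 1836311903 * 2971215073 - 610 * 987 = 5456077604922311849.

5456077604922311849


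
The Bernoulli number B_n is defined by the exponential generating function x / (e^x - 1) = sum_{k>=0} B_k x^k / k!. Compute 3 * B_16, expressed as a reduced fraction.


Bernoulli numbers can also be computed recursively via B_0 = 1 and sum_{j=0}^{m} C(m+1, j) B_j = 0 for m >= 1. Odd-index Bernoulli numbers vanish for k >= 3.
Computing B_16 = -3617/510, so 3 * B_16 = 3 * -3617/510 = -3617/170.

-3617/170


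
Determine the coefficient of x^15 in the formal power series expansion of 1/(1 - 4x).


The geometric series identity gives 1/(1 - c x) = sum_{k>=0} c^k x^k, so the coefficient of x^k is c^k.
Here c = 4 and k = 15.
Computing: 4^15 = 1073741824

1073741824


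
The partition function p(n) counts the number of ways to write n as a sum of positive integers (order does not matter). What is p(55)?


Using the generating function prod_{k>=1} 1/(1-x^k), we compute p(55).
By dynamic programming over parts 1 through 55:
p(55) = 451276

451276


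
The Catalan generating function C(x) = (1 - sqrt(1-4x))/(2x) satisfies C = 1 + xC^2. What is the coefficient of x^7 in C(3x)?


Substituting x -> 3x scales the n-th coefficient by 3^n, so [x^7] C(3x) = 3^7 * C_7.
C_7 = C(2*7, 7)/(8) = 3432/8 = 429.
So 3^7 * 429 = 2187 * 429 = 938223.

938223


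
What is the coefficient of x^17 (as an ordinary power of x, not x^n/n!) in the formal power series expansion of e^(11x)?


The exponential series is e^y = sum_{k>=0} y^k / k!. Substituting y = 11x gives
e^(11x) = sum_{k>=0} 11^k x^k / k!.
So the coefficient of x^n is a^n/n! with a = 11, n = 17:
11^17 / 17! = 505447028499293771/355687428096000 = 45949729863572161/32335220736000

45949729863572161/32335220736000


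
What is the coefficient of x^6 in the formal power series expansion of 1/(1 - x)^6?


The expansion 1/(1 - x)^r = sum_{k>=0} C(k + r - 1, r - 1) x^k follows from the multiset / negative-binomial theorem (or from repeated differentiation of the geometric series).
For r = 6 and k = 6:
C(11, 5) = 39916800 / (120 * 720) = 462.

462


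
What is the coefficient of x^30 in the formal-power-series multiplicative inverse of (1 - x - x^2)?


Let the inverse be f(x) = sum_{k>=0} a_k x^k. From f(x) * (1 - x - x^2) = 1 and matching coefficients:
 x^0: a_0 = 1.
 x^1: a_1 - a_0 = 0, so a_1 = 1.
 x^k (k >= 2): a_k - a_{k-1} - a_{k-2} = 0, i.e. a_k = a_{k-1} + a_{k-2}.
This is the Fibonacci-type recurrence shifted so that a_0 = a_1 = 1.
Iterating: a_0=1, a_1=1, a_2=2, a_3=3, a_4=5, a_5=8, a_6=13, a_7=21, a_8=34, a_9=55, ...
a_30 = 1346269.

1346269


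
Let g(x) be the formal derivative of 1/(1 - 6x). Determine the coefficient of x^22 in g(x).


Differentiate termwise: d/dx sum_{k>=0} 6^k x^k = sum_{k>=1} k 6^k x^(k-1) = sum_{j>=0} (j+1) 6^(j+1) x^j.
Equivalently, d/dx [1/(1 - 6x)] = 6/(1 - 6x)^2.
For j = 22: 23 * 6^23 = 23 * 789730223053602816 = 18163795130232864768.

18163795130232864768


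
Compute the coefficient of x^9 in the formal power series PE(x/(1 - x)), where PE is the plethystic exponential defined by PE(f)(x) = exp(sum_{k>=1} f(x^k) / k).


For f(x) = x/(1 - x) we have
sum_{k>=1} f(x^k) / k = sum_{k>=1} (1/k) * x^k / (1 - x^k) = sum_{k, m >= 1} x^(k m) / k,
which after exponentiating simplifies to
PE(x/(1 - x)) = prod_{k>=1} 1 / (1 - x^k).
This is the generating function for the partition function p(n), so the coefficient of x^9 is p(9).
Computing p(9) by dynamic programming over parts 1, 2, ..., 9: p(9) = 30.

30


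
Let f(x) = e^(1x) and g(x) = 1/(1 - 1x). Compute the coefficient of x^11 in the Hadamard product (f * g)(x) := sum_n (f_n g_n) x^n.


Expanding: f_k = 1^k/k! (from e^(1x)) and g_k = 1^k (from 1/(1 - 1x)). So the Hadamard coefficient (f * g)_k = 1^k 1^k / k! = (1)^k / k!.
For k = 11: 1^11/11! = 1/39916800 = 1/39916800.

1/39916800


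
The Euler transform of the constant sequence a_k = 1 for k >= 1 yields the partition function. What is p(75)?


The Euler transform converts the sequence a_k = 1 into the number of integer partitions.
Using the recurrence or dynamic programming:
p(75) = 8118264

8118264


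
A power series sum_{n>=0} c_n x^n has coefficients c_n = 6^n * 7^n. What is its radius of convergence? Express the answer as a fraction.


By the root test (Cauchy-Hadamard), the radius is R = 1 / limsup_n |c_n|^(1/n).
Here |c_n|^(1/n) = (6^n * 7^n)^(1/n) = 6 * 7 = 42 for all n.
So R = 1/42 = 1/42.

1/42


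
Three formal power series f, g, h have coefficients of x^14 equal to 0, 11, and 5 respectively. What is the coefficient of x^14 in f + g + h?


Series addition is componentwise:
0 + 11 + 5
= 16

16


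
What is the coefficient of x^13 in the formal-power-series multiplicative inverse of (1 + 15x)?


The inverse is 1/(1 + 15x). Apply the geometric identity 1/(1 - y) = sum_{k>=0} y^k with y = -15x:
1/(1 + 15x) = sum_{k>=0} (-15)^k x^k.
So the coefficient of x^13 is (-15)^13 = -1946195068359375.

-1946195068359375


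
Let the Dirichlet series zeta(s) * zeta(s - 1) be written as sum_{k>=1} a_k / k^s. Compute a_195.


Convolution gives a_k = sum_{d | k} d * 1 = sum_{d | k} d = sigma(k), the sum of positive divisors of k.
For k = 195, the divisors are 1, 3, 5, 13, 15, 39, 65, 195, so
sigma(195) = 1 + 3 + 5 + 13 + 15 + 39 + 65 + 195 = 336.

336


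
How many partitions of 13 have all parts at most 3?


Using the generating function (1-x)^(-1)(1-x^2)^(-1)(1-x^3)^(-1),
the coefficient of x^13 counts these restricted partitions.
Result = 21

21


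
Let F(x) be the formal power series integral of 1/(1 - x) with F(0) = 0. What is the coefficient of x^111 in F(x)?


1/(1 - x) = sum_{k>=0} x^k. Integrating termwise and using F(0) = 0 gives
F(x) = sum_{k>=0} x^(k+1) / (k+1) = sum_{m>=1} x^m / m = -ln(1 - x).
So the coefficient of x^111 is 1/111 = 1/111.

1/111


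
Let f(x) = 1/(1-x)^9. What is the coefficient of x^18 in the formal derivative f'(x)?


Differentiate: d/dx [ 1/(1-x)^r ] = r / (1-x)^(r+1).
Here r = 9, so f'(x) = 9 / (1-x)^10.
The expansion of 1/(1-x)^(r+1) has coefficient of x^n equal to C(n+r, r).
So the coefficient of x^18 in f'(x) is
9 * C(27, 9) = 9 * 4686825 = 42181425

42181425


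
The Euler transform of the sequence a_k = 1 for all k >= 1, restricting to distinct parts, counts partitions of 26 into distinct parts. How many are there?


Partitions of 26 into distinct parts can be computed via generating function.
Product (1+x)(1+x^2)(1+x^3)...
The coefficient of x^26 = 165

165


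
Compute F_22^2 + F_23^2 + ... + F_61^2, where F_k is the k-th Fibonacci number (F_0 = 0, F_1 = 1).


There is a standard identity sum_{k=0}^{N} F_k^2 = F_N * F_{N+1} (proved inductively from the telescoping relation F_k^2 = F_k F_{k+1} - F_{k-1} F_k). Then
sum_{k=22}^{61} F_k^2 = F_61 F_62 - F_21 F_22.
Computing: F_61 = 2504730781961, F_62 = 4052739537881, F_21 = 10946, F_22 = 17711.
Sum = 2504730781961 * 4052739537881 - 10946 * 17711 = 10151021471800938717100035.

10151021471800938717100035


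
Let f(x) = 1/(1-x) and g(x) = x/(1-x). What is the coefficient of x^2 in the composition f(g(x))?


First simplify the composition: f(g(x)) = 1/(1 - x/(1-x)) = (1-x)/((1-x) - x) = (1-x)/(1-2x).
Now extract the coefficient. Write (1-x)/(1-2x) = 1/(1-2x) - x/(1-2x).
The coefficient of x^n in 1/(1-2x) is 2^n, and in x/(1-2x) is 2^(n-1) (for n >= 1).
So the coefficient of x^2 is 2^2 - 2^1 = 4 - 2 = 2.

2


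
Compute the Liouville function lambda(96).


The Liouville function is lambda(k) = (-1)^Omega(k), where Omega(k) counts the prime factors of k with multiplicity.
Factoring: 96 = 2 * 2 * 2 * 2 * 2 * 3, so Omega(96) = 6.
lambda(96) = (-1)^6 = 1.

1


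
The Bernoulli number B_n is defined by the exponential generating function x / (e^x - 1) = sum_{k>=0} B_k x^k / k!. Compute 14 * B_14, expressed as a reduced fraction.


Bernoulli numbers can also be computed recursively via B_0 = 1 and sum_{j=0}^{m} C(m+1, j) B_j = 0 for m >= 1. Odd-index Bernoulli numbers vanish for k >= 3.
Computing B_14 = 7/6, so 14 * B_14 = 14 * 7/6 = 49/3.

49/3


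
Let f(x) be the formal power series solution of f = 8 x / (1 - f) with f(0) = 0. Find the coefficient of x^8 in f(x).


Apply Lagrange inversion: f = 8 x * phi(f) with phi(t) = 1/(1 - t), so
[x^n] f = 8^n * (1/n) [t^(n-1)] phi(t)^n = 8^n * (1/n) [t^(n-1)] (1 - t)^(-n) = 8^n * (1/n) C(2n - 2, n - 1) = 8^n * C_{n-1}.
For n = 8: C_7 = C(14, 7) / 8 = 3432/8 = 429.
With the 8^8 = 16777216 factor, the coefficient is 16777216 * 429 = 7197425664.

7197425664


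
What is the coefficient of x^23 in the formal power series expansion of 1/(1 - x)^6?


The negative binomial / multiset identity is
1/(1 - x)^r = sum_{k>=0} C(k + r - 1, r - 1) x^k.
Here r = 6 and k = 23, so the coefficient is
C(23 + 5, 5) = C(28, 5)
= 98280

98280


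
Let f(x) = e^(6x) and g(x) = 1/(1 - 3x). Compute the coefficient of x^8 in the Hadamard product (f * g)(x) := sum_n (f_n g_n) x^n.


Expanding: f_k = 6^k/k! (from e^(6x)) and g_k = 3^k (from 1/(1 - 3x)). So the Hadamard coefficient (f * g)_k = 6^k 3^k / k! = (18)^k / k!.
For k = 8: 18^8/8! = 11019960576/40320 = 9565938/35.

9565938/35


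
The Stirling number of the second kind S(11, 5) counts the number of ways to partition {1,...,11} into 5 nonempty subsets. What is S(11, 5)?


Using the explicit formula S(n,k) = (1/k!) sum_{j=0}^{k} (-1)^(k-j) C(k,j) j^n:
S(11, 5) = 246730
Equivalently, S(n,k) is n! times the coefficient of x^n in the EGF (e^x - 1)^k / k!.

246730


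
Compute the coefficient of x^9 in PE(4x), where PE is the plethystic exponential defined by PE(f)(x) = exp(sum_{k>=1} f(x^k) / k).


With f(x) = 4x, the exponent is sum_{k>=1} 4 x^k / k = 4 * (-ln(1 - x)). Exponentiating:
PE(4x) = exp(-4 ln(1 - x)) = 1/(1 - x)^4.
By the negative binomial expansion, [x^n] 1/(1 - x)^4 = C(n + 3, 3).
For n = 9: C(12, 3) = 220.

220


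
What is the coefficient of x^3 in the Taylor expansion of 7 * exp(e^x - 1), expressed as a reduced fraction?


exp(e^x - 1) = sum_{k>=0} Bell_k x^k / k!, where Bell_k is the k-th Bell number.
So the coefficient of x^3 is 7 * Bell_3 / 3!.
Computing: Bell_3 = 5 and 3! = 6, giving
7 * 5/6 = 35/6.

35/6


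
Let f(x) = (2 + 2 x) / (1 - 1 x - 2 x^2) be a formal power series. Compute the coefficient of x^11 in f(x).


Write f(x) = sum_{k>=0} a_k x^k. Multiplying both sides by 1 - 1 x - 2 x^2 gives
(1 - 1 x - 2 x^2) sum_{k>=0} a_k x^k = 2 + 2 x.
Matching coefficients:
 x^0: a_0 = 2
 x^1: a_1 - 1 a_0 = 2  =>  a_1 = 1*2 + 2 = 4
 x^k (k >= 2): a_k = 1 a_{k-1} + 2 a_{k-2}.
Iterating: a_2 = 8, a_3 = 16, a_4 = 32, a_5 = 64, a_6 = 128, a_7 = 256, a_8 = 512, a_9 = 1024, a_10 = 2048, a_11 = 4096.
So the coefficient of x^11 is 4096.

4096


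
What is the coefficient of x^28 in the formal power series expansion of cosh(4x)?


The Maclaurin series is cosh(t) = sum_{m>=0} t^(2m) / (2m)!, so substituting t = 4x, only even powers of x are nonzero, with coefficient of x^(2m) equal to 4^(2m) / (2m)!.
For x^28 the coefficient is 4^28/28! = 72057594037927936/304888344611713860501504000000 = 2147483648/9086380738369043484375.

2147483648/9086380738369043484375


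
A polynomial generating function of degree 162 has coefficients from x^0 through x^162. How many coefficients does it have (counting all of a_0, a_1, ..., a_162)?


A polynomial of degree 162 takes the form a_0 + a_1 x + ... + a_162 x^162.
The number of coefficients is 162 + 1 = 163.

163


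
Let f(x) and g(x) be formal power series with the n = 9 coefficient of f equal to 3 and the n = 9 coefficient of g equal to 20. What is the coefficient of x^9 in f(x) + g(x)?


Addition of formal power series is termwise.
The coefficient of x^9 in f + g = 3 + 20
= 23

23


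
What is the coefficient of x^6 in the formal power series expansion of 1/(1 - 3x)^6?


The general identity 1/(1 - c x)^r = sum_{k>=0} c^k C(k + r - 1, r - 1) x^k follows by substituting y = c x into 1/(1 - y)^r = sum_{k>=0} C(k + r - 1, r - 1) y^k.
For c = 3, r = 6, k = 6:
3^6 * C(11, 5) = 729 * 462 = 336798.

336798


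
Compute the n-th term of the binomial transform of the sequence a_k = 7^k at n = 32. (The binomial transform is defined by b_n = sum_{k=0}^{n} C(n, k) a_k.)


With a_k = 7^k, b_n = sum_{k=0}^{n} C(n, k) 7^k = (1 + 7)^n by the binomial theorem.
For n = 32: (1 + 7)^32 = 8^32 = 79228162514264337593543950336.

79228162514264337593543950336


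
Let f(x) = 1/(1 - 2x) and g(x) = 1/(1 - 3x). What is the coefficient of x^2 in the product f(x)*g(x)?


The coefficient of x^n in f*g is the Cauchy product: sum_{k=0}^{n} a^k * b^(n-k).
With a=2, b=3, n=2:
sum_{k=0}^{2} 2^k * 3^(2-k)
= 19

19


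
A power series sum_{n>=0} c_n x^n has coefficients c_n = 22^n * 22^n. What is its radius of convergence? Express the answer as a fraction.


By the root test (Cauchy-Hadamard), the radius is R = 1 / limsup_n |c_n|^(1/n).
Here |c_n|^(1/n) = (22^n * 22^n)^(1/n) = 22 * 22 = 484 for all n.
So R = 1/484 = 1/484.

1/484


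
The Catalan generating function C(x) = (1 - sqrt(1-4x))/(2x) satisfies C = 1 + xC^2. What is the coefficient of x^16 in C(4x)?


Substituting x -> 4x scales the n-th coefficient by 4^n, so [x^16] C(4x) = 4^16 * C_16.
C_16 = C(2*16, 16)/(17) = 601080390/17 = 35357670.
So 4^16 * 35357670 = 4294967296 * 35357670 = 151860036312760320.

151860036312760320


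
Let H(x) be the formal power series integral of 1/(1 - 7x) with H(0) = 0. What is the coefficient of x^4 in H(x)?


1/(1 - 7x) = sum_{k>=0} 7^k x^k. Integrating termwise with H(0) = 0:
H(x) = sum_{k>=0} 7^k x^(k+1) / (k+1) = sum_{m>=1} 7^(m-1) x^m / m.
For m = 4: 7^3/4 = 343/4 = 343/4.

343/4


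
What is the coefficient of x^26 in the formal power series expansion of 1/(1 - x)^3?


The negative binomial / multiset identity is
1/(1 - x)^r = sum_{k>=0} C(k + r - 1, r - 1) x^k.
Here r = 3 and k = 26, so the coefficient is
C(26 + 2, 2) = C(28, 2)
= 378

378


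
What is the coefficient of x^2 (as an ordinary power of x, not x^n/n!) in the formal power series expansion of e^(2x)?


The exponential series is e^y = sum_{k>=0} y^k / k!. Substituting y = 2x gives
e^(2x) = sum_{k>=0} 2^k x^k / k!.
So the coefficient of x^n is a^n/n! with a = 2, n = 2:
2^2 / 2! = 4/2 = 2

2


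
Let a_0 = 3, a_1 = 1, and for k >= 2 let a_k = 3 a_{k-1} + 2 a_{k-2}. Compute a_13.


Iterating the recurrence forward:
a_0 = 3
a_1 = 1
a_2 = 3*1 + 2*3 = 9
a_3 = 3*9 + 2*1 = 29
a_4 = 3*29 + 2*9 = 105
a_5 = 3*105 + 2*29 = 373
a_6 = 3*373 + 2*105 = 1329
a_7 = 3*1329 + 2*373 = 4733
a_8 = 3*4733 + 2*1329 = 16857
a_9 = 3*16857 + 2*4733 = 60037
a_10 = 3*60037 + 2*16857 = 213825
a_11 = 3*213825 + 2*60037 = 761549
a_12 = 3*761549 + 2*213825 = 2712297
a_13 = 3*2712297 + 2*761549 = 9659989
So a_13 = 9659989.

9659989


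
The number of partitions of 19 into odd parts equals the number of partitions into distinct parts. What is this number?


Computing partitions of 19 into odd parts (1, 3, 5, ...):
Using the generating function prod_{k>=0} 1/(1-x^(2k+1)),
the count is 54

54


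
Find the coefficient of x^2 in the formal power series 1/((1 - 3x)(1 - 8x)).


By partial fractions or Cauchy convolution:
The coefficient equals sum_{k=0}^{2} 3^k * 8^(2-k).
= 97

97


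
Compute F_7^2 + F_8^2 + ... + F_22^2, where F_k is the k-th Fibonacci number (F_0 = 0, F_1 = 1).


There is a standard identity sum_{k=0}^{N} F_k^2 = F_N * F_{N+1} (proved inductively from the telescoping relation F_k^2 = F_k F_{k+1} - F_{k-1} F_k). Then
sum_{k=7}^{22} F_k^2 = F_22 F_23 - F_6 F_7.
Computing: F_22 = 17711, F_23 = 28657, F_6 = 8, F_7 = 13.
Sum = 17711 * 28657 - 8 * 13 = 507544023.

507544023


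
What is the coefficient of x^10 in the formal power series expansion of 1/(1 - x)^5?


The expansion 1/(1 - x)^r = sum_{k>=0} C(k + r - 1, r - 1) x^k follows from the multiset / negative-binomial theorem (or from repeated differentiation of the geometric series).
For r = 5 and k = 10:
C(14, 4) = 87178291200 / (24 * 3628800) = 1001.

1001


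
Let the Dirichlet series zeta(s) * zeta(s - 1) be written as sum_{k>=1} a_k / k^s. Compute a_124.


Convolution gives a_k = sum_{d | k} d * 1 = sum_{d | k} d = sigma(k), the sum of positive divisors of k.
For k = 124, the divisors are 1, 2, 4, 31, 62, 124, so
sigma(124) = 1 + 2 + 4 + 31 + 62 + 124 = 224.

224


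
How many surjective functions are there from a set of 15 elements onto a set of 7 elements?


By inclusion-exclusion on which target elements are missed, the number of surjections from an n-set onto a k-set is
surj(n, k) = sum_{j=0}^{k} (-1)^j C(k, j) (k - j)^n.
Equivalently surj(n, k) = k! * S(n, k), where S(n, k) is the Stirling number of the second kind.
For n = 15, k = 7:
S(15, 7) = 408741333, so
surj = 7! * 408741333 = 5040 * 408741333 = 2060056318320.

2060056318320


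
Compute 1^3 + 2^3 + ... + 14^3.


This power sum has a closed form given by Faulhaber's formula
sum_{k=1}^{m} k^p = (1 / (p + 1)) * sum_{j=0}^{p} C(p + 1, j) B_j m^(p + 1 - j),
but for small m direct computation is fastest:
1 + 8 + 27 + 64 + 125 + 216 + 343 + 512 + 729 + 1000 + 1331 + 1728 + 2197 + 2744 = 11025.

11025


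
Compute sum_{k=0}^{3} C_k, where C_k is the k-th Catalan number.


C_0 through C_3: 1, 1, 2, 5
Sum = 1 + 1 + 2 + 5
= 9

9


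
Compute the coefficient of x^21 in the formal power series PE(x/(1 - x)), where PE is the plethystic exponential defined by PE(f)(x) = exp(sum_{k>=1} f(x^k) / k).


For f(x) = x/(1 - x) we have
sum_{k>=1} f(x^k) / k = sum_{k>=1} (1/k) * x^k / (1 - x^k) = sum_{k, m >= 1} x^(k m) / k,
which after exponentiating simplifies to
PE(x/(1 - x)) = prod_{k>=1} 1 / (1 - x^k).
This is the generating function for the partition function p(n), so the coefficient of x^21 is p(21).
Computing p(21) by dynamic programming over parts 1, 2, ..., 21: p(21) = 792.

792


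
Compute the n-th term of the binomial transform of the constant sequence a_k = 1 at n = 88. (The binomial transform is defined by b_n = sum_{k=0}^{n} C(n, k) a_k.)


With a_k = 1 for all k, b_n = sum_{k=0}^{n} C(n, k) = 2^n by the binomial theorem.
For n = 88: 2^88 = 309485009821345068724781056.

309485009821345068724781056


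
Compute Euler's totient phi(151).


phi(n) counts integers in [1, n] coprime to n. Using the multiplicative formula phi(n) = n * prod_{p | n} (1 - 1/p):
151 = 151, so
phi(151) = 151 * (1 - 1/151) = 150.

150


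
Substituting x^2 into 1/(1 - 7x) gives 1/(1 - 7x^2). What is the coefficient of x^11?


Since 1/(1 - 7x^2) only has even powers of x,
the coefficient of x^11 (odd) is 0.

0


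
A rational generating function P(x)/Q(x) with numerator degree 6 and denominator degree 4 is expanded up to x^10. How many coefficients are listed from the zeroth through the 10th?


Expanding up to x^10 gives the coefficients for x^0, x^1, ..., x^10.
That is 10 + 1 = 11 coefficients in total.

11


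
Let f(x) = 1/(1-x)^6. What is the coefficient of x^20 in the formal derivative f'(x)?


Differentiate: d/dx [ 1/(1-x)^r ] = r / (1-x)^(r+1).
Here r = 6, so f'(x) = 6 / (1-x)^7.
The expansion of 1/(1-x)^(r+1) has coefficient of x^n equal to C(n+r, r).
So the coefficient of x^20 in f'(x) is
6 * C(26, 6) = 6 * 230230 = 1381380

1381380


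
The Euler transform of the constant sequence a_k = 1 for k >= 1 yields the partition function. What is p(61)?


The Euler transform converts the sequence a_k = 1 into the number of integer partitions.
Using the recurrence or dynamic programming:
p(61) = 1121505

1121505


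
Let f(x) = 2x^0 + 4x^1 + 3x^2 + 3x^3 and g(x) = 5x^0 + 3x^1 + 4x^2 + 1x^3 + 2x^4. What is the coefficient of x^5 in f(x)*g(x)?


Cauchy product at x^5:
4*2 + 3*1 + 3*4
= 23

23


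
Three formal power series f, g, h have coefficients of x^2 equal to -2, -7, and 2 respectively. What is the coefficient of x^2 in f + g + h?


Series addition is componentwise:
-2 + -7 + 2
= -7

-7


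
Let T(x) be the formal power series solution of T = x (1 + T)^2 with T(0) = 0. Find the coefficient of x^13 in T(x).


Apply the Lagrange inversion formula: if T = x * phi(T) with phi(t) = (1 + t)^2, then [x^n] T = (1/n) [t^(n-1)] phi(t)^n = (1/n) [t^(n-1)] (1 + t)^(2n) = (1/n) C(2n, n-1).
Using the identity C(2n, n-1) = C(2n, n) * n / (n+1), the unscaled factor equals C(2n, n) / (n+1) = C_n, the n-th Catalan number.
For n = 13: C_13 = C(26, 13) / 14 = 10400600/14 = 742900 = 742900.

742900


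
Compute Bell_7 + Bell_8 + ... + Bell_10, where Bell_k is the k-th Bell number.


Recall Bell_k counts set partitions of a k-set (with Bell_0 = 1 by convention).
Bell_7 through Bell_10: 877, 4140, 21147, 115975
Sum = 877 + 4140 + 21147 + 115975 = 142139.

142139


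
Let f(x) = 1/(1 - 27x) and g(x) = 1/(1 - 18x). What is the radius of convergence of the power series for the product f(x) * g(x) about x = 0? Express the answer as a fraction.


The radius of 1/(1 - 27x) is 1/27 (nearest singularity at x = 1/27), and the radius of 1/(1 - 18x) is 1/18.
The product f(x)*g(x) = 1/((1 - 27x)(1 - 18x)) has singularities at both 1/27 and 1/18, so its radius of convergence is the distance to the nearest one:
min(1/27, 1/18) = 1/27.

1/27


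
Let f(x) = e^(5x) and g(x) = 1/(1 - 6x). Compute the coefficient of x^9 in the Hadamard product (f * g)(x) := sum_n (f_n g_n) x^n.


Expanding: f_k = 5^k/k! (from e^(5x)) and g_k = 6^k (from 1/(1 - 6x)). So the Hadamard coefficient (f * g)_k = 5^k 6^k / k! = (30)^k / k!.
For k = 9: 30^9/9! = 19683000000000/362880 = 379687500/7.

379687500/7


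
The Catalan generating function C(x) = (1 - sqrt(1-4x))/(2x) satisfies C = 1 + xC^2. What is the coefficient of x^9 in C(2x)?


Substituting x -> 2x scales the n-th coefficient by 2^n, so [x^9] C(2x) = 2^9 * C_9.
C_9 = C(2*9, 9)/(10) = 48620/10 = 4862.
So 2^9 * 4862 = 512 * 4862 = 2489344.

2489344


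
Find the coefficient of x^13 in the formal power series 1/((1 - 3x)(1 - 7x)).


By partial fractions or Cauchy convolution:
The coefficient equals sum_{k=0}^{13} 3^k * 7^(13-k).
= 169554572470

169554572470


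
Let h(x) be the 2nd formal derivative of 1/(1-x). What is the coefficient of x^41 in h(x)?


Differentiating 2 times: d^2/dx^2 [1/(1-x)] = 2!/(1-x)^3.
The expansion 1/(1-x)^3 = sum_{k>=0} C(k+2, 2) x^k, so the coefficient of x^n in 2!/(1-x)^3 is 2! * C(n+2, 2).
For n = 41: 2 * C(43, 2) = 2 * 903 = 1806

1806


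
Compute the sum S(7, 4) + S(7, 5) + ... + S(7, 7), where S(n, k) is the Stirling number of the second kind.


By definition, S(n, k) counts partitions of an n-set into exactly k nonempty blocks.
Computing row n = 7 for k = 4..7:
S(7, k): 350, 140, 21, 1
Sum = 512.

512


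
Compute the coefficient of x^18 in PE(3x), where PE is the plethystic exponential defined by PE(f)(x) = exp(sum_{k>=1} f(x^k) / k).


With f(x) = 3x, the exponent is sum_{k>=1} 3 x^k / k = 3 * (-ln(1 - x)). Exponentiating:
PE(3x) = exp(-3 ln(1 - x)) = 1/(1 - x)^3.
By the negative binomial expansion, [x^n] 1/(1 - x)^3 = C(n + 2, 2).
For n = 18: C(20, 2) = 190.

190


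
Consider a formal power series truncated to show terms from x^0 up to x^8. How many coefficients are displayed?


From x^0 to x^8 inclusive, the count is 8 - 0 + 1 = 9.

9


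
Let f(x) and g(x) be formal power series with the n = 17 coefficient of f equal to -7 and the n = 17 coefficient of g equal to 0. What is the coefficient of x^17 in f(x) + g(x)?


Addition of formal power series is termwise.
The coefficient of x^17 in f + g = -7 + 0
= -7

-7


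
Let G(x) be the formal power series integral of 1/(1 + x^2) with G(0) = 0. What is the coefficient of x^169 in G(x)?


1/(1 + x^2) = sum_{j>=0} (-1)^j x^(2j). Integrating termwise with G(0) = 0:
G(x) = sum_{j>=0} (-1)^j x^(2j+1) / (2j+1) = arctan(x).
Only odd powers are nonzero. For x^169 write 169 = 2*84 + 1, giving
(-1)^84 / 169 = 1/169 = 1/169.

1/169


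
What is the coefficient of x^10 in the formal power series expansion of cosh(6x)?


The Maclaurin series is cosh(t) = sum_{m>=0} t^(2m) / (2m)!, so substituting t = 6x, only even powers of x are nonzero, with coefficient of x^(2m) equal to 6^(2m) / (2m)!.
For x^10 the coefficient is 6^10/10! = 60466176/3628800 = 2916/175.

2916/175


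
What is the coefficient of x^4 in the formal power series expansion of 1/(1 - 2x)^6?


The general identity 1/(1 - c x)^r = sum_{k>=0} c^k C(k + r - 1, r - 1) x^k follows by substituting y = c x into 1/(1 - y)^r = sum_{k>=0} C(k + r - 1, r - 1) y^k.
For c = 2, r = 6, k = 4:
2^4 * C(9, 5) = 16 * 126 = 2016.

2016


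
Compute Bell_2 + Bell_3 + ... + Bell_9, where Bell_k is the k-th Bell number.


Recall Bell_k counts set partitions of a k-set (with Bell_0 = 1 by convention).
Bell_2 through Bell_9: 2, 5, 15, 52, 203, 877, 4140, 21147
Sum = 2 + 5 + 15 + 52 + 203 + 877 + 4140 + 21147 = 26441.

26441


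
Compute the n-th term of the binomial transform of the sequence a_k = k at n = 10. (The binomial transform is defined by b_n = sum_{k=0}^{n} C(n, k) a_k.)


With a_k = k, b_n = sum_{k=0}^{n} C(n, k) k. Using k * C(n, k) = n * C(n-1, k-1) gives b_n = n * sum_{k>=1} C(n-1, k-1) = n * 2^(n-1).
For n = 10: 10 * 2^9 = 10 * 512 = 5120.

5120


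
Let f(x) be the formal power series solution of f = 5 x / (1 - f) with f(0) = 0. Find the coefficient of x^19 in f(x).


Apply Lagrange inversion: f = 5 x * phi(f) with phi(t) = 1/(1 - t), so
[x^n] f = 5^n * (1/n) [t^(n-1)] phi(t)^n = 5^n * (1/n) [t^(n-1)] (1 - t)^(-n) = 5^n * (1/n) C(2n - 2, n - 1) = 5^n * C_{n-1}.
For n = 19: C_18 = C(36, 18) / 19 = 9075135300/19 = 477638700.
With the 5^19 = 19073486328125 factor, the coefficient is 19073486328125 * 477638700 = 9110235214233398437500.

9110235214233398437500


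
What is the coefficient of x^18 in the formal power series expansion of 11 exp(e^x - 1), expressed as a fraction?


exp(e^x - 1) is the exponential generating function for the Bell numbers Bell_k: exp(e^x - 1) = sum_{k>=0} Bell_k x^k / k!.
So the coefficient of x^18 in 11 exp(e^x - 1) is 11 Bell_18 / 18!.
Computing: Bell_18 = 682076806159 and 18! = 6402373705728000, giving
11 * 682076806159/6402373705728000 = 97439543737/83147710464000.

97439543737/83147710464000


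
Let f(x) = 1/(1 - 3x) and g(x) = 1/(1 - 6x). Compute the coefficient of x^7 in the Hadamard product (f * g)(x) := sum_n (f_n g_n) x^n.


f has coefficients f_k = 3^k and g has coefficients g_k = 6^k, so the Hadamard product has coefficient (f*g)_k = 3^k * 6^k = 18^k.
For k = 7: 18^7 = 612220032.

612220032


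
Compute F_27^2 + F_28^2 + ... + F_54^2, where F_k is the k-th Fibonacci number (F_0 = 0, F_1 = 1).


There is a standard identity sum_{k=0}^{N} F_k^2 = F_N * F_{N+1} (proved inductively from the telescoping relation F_k^2 = F_k F_{k+1} - F_{k-1} F_k). Then
sum_{k=27}^{54} F_k^2 = F_54 F_55 - F_26 F_27.
Computing: F_54 = 86267571272, F_55 = 139583862445, F_26 = 121393, F_27 = 196418.
Sum = 86267571272 * 139583862445 - 121393 * 196418 = 12041560801871237909766.

12041560801871237909766


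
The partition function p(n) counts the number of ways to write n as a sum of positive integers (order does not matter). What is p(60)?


Using the generating function prod_{k>=1} 1/(1-x^k), we compute p(60).
By dynamic programming over parts 1 through 60:
p(60) = 966467

966467


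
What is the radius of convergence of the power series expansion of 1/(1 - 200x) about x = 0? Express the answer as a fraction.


Expanding 1/(1 - 200x) = sum_{k>=0} 200^k x^k, the series converges when |200x| < 1, i.e., |x| < 1/200.
So the radius of convergence is 1/200 = 1/200.

1/200


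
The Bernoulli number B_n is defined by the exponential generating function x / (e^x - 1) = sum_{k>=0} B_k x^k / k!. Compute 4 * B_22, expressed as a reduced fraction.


Bernoulli numbers can also be computed recursively via B_0 = 1 and sum_{j=0}^{m} C(m+1, j) B_j = 0 for m >= 1. Odd-index Bernoulli numbers vanish for k >= 3.
Computing B_22 = 854513/138, so 4 * B_22 = 4 * 854513/138 = 1709026/69.

1709026/69


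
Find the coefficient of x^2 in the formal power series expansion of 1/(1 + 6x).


Write 1/(1 + c x) = 1/(1 - (-c) x) and apply the geometric-series identity
1/(1 - y) = sum_{k>=0} y^k to get 1/(1 + c x) = sum_{k>=0} (-c)^k x^k.
So the coefficient of x^k is (-c)^k = (-1)^k * c^k.
Here c = 6 and k = 2:
(-6)^2 = 1 * 36 = 36

36


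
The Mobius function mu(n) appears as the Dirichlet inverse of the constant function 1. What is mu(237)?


237 = 3 * 79 (all distinct primes).
mu(237) = (-1)^2 = 1

1


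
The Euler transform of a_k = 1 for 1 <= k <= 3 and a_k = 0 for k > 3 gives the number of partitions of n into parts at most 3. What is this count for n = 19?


Partitions of 19 into parts at most 3:
Using generating function (1-x)^(-1)(1-x^2)^(-1)(1-x^3)^(-1),
the coefficient of x^19 = 40

40


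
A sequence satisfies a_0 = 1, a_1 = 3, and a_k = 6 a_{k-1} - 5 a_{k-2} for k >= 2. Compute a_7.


The characteristic equation is t^2 - 6 t + 5 = 0, with roots r_1 = 5 and r_2 = 1 (so c_1 = r_1 + r_2, c_2 = -r_1 r_2 as required).
One can use the closed form a_n = A r_1^n + B r_2^n, but direct iteration is more reliable:
a_0 = 1, a_1 = 3, a_2 = 13, a_3 = 63, a_4 = 313, a_5 = 1563, a_6 = 7813, a_7 = 39063.
So a_7 = 39063.

39063


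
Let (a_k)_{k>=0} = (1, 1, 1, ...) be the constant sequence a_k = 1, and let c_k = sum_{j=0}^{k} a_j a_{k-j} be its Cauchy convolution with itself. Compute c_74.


Since a_j = 1 for all j >= 0, the convolution sum becomes
c_k = sum_{j=0}^{k} 1 * 1 = 1 * (k + 1).
Equivalently, the generating function of (a_k) is 1/(1 - x) and its square is 1/(1 - x)^2 = sum_{k>=0} 1(k + 1) x^k.
For k = 74: 1 * 75 = 75.

75


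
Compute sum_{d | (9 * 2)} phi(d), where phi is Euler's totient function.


First, 9 * 2 = 18. One classical identity is sum_{d | n} phi(d) = n (each k in [1, n] has a unique gcd with n, and among the k's with gcd(k, n) = n/d there are phi(d) of them). So the sum equals 18. We also verify directly:
Divisors of 18: 1, 2, 3, 6, 9, 18.
phi values: 1, 1, 2, 2, 6, 6.
Sum = 18.

18


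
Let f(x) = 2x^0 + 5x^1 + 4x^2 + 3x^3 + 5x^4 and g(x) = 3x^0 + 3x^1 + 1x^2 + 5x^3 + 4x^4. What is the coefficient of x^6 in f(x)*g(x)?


Cauchy product at x^6:
4*4 + 3*5 + 5*1
= 36

36


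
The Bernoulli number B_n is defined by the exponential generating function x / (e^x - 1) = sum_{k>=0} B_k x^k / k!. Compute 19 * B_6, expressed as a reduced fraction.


Bernoulli numbers can also be computed recursively via B_0 = 1 and sum_{j=0}^{m} C(m+1, j) B_j = 0 for m >= 1. Odd-index Bernoulli numbers vanish for k >= 3.
Computing B_6 = 1/42, so 19 * B_6 = 19 * 1/42 = 19/42.

19/42


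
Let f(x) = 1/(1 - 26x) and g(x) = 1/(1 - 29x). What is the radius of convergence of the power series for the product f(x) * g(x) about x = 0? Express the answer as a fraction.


The radius of 1/(1 - 26x) is 1/26 (nearest singularity at x = 1/26), and the radius of 1/(1 - 29x) is 1/29.
The product f(x)*g(x) = 1/((1 - 26x)(1 - 29x)) has singularities at both 1/26 and 1/29, so its radius of convergence is the distance to the nearest one:
min(1/26, 1/29) = 1/29.

1/29


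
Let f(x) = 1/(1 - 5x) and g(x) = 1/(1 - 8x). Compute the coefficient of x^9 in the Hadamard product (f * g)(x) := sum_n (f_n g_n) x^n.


f has coefficients f_k = 5^k and g has coefficients g_k = 8^k, so the Hadamard product has coefficient (f*g)_k = 5^k * 8^k = 40^k.
For k = 9: 40^9 = 262144000000000.

262144000000000


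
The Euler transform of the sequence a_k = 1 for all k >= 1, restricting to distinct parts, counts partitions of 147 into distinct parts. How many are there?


Partitions of 147 into distinct parts can be computed via generating function.
Product (1+x)(1+x^2)(1+x^3)...
The coefficient of x^147 = 15757502

15757502


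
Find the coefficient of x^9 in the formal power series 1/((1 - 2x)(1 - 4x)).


By partial fractions or Cauchy convolution:
The coefficient equals sum_{k=0}^{9} 2^k * 4^(9-k).
= 523776

523776


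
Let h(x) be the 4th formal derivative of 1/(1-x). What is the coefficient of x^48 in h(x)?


Differentiating 4 times: d^4/dx^4 [1/(1-x)] = 4!/(1-x)^5.
The expansion 1/(1-x)^5 = sum_{k>=0} C(k+4, 4) x^k, so the coefficient of x^n in 4!/(1-x)^5 is 4! * C(n+4, 4).
For n = 48: 24 * C(52, 4) = 24 * 270725 = 6497400

6497400


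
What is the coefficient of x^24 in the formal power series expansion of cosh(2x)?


The Maclaurin series is cosh(t) = sum_{m>=0} t^(2m) / (2m)!, so substituting t = 2x, only even powers of x are nonzero, with coefficient of x^(2m) equal to 2^(2m) / (2m)!.
For x^24 the coefficient is 2^24/24! = 16777216/620448401733239439360000 = 4/147926426347074375.

4/147926426347074375


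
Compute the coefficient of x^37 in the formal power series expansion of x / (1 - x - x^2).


Let f(x) = sum_{k>=0} a_k x^k. Multiplying f(x) * (1 - x - x^2) = x and matching coefficients gives a_0 = 0, a_1 = 1, and a_k = a_{k-1} + a_{k-2} for k >= 2. These are the Fibonacci numbers F_k.
Iterating from F_0 = 0, F_1 = 1:
F_0=0, F_1=1, F_2=1, F_3=2, F_4=3, F_5=5, F_6=8, F_7=13, F_8=21, F_9=34, ...
F_37 = 24157817.

24157817


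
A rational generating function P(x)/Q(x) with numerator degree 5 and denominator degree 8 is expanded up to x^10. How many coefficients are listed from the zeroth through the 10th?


Expanding up to x^10 gives the coefficients for x^0, x^1, ..., x^10.
That is 10 + 1 = 11 coefficients in total.

11


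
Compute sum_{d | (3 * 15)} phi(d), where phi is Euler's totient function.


First, 3 * 15 = 45. One classical identity is sum_{d | n} phi(d) = n (each k in [1, n] has a unique gcd with n, and among the k's with gcd(k, n) = n/d there are phi(d) of them). So the sum equals 45. We also verify directly:
Divisors of 45: 1, 3, 5, 9, 15, 45.
phi values: 1, 2, 4, 6, 8, 24.
Sum = 45.

45


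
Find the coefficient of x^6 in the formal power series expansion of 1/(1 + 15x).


Write 1/(1 + c x) = 1/(1 - (-c) x) and apply the geometric-series identity
1/(1 - y) = sum_{k>=0} y^k to get 1/(1 + c x) = sum_{k>=0} (-c)^k x^k.
So the coefficient of x^k is (-c)^k = (-1)^k * c^k.
Here c = 15 and k = 6:
(-15)^6 = 1 * 11390625 = 11390625

11390625
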